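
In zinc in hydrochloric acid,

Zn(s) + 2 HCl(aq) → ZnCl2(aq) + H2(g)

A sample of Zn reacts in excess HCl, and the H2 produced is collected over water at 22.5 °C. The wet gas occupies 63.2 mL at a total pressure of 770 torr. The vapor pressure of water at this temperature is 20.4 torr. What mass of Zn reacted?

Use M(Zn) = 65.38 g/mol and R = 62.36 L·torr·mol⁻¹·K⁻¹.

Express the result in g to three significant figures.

0.168 g

P(H2) = 770 − 20.4 = 749.6 torr
n(H2) = PV/RT = (749.6 × 0.06320) / (62.36 × 295.65) = 0.002570 mol
n(Zn) = (1/1) × 0.002570 = 0.002570 mol
m(Zn) = 0.002570 × 65.38 = 0.1680 g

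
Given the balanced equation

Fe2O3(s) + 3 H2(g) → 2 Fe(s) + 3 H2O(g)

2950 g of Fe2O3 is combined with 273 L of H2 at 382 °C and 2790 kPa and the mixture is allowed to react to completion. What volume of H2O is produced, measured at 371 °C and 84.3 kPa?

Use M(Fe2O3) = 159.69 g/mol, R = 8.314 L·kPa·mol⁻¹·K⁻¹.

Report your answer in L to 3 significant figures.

n(Fe2O3) = 2950 / 159.69 = 18.47 mol
n(H2) = PV/RT = (2790 × 273) / (8.314 × 655.15) = 139.8 mol
For 18.47 mol Fe2O3, stoichiometry requires (3/1) × 18.47 = 55.41 mol H2; 139.8 mol is available, so Fe2O3 is limiting.
n(H2O) = (3/1) × 18.47 = 55.41 mol
V(H2O) = nRT/P = 55.41 × 8.314 × 644.15 / 84.3 = 3520 L

3520 L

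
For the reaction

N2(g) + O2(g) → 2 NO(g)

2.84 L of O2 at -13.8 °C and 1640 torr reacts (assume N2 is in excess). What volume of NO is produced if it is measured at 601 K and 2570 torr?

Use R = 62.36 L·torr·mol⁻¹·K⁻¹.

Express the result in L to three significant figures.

8.40 L

n(O2) = PV/RT = (1640 × 2.84) / (62.36 × 259.35) = 0.2880 mol
n(NO) = (2/1) × 0.2880 = 0.5760 mol
V = nRT/P = 0.5760 × 62.36 × 601 / 2570 = 8.400 L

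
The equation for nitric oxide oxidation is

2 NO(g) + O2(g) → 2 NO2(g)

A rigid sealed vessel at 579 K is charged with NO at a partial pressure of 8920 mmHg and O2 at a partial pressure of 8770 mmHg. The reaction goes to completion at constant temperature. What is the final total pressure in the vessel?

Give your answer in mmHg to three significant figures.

Because the vessel is rigid and T is held at 579 K, work the stoichiometry in partial pressures (P_i = n_iRT/V).
P(O2) required for 8920 mmHg of NO = (1/2) × 8920 = 4460 mmHg; available 8770 mmHg, so NO is limiting.
P(O2) remaining = 8770 − (1/2) × 8920 = 4310 mmHg
P(gaseous products) = (2)/2 × 8920 = 8920 mmHg
P_total at 579 K = 4310 + 8920 = 13230 mmHg

13200 mmHg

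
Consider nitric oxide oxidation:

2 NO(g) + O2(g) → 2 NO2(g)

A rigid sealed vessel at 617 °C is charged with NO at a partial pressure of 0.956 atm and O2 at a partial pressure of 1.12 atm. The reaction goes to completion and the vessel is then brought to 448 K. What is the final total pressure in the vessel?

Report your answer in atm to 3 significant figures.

0.804 atm

With V and T fixed, P_i ∝ n_i, so the mole ratios apply directly to partial pressures at 617 °C.
P(O2) required for 0.956 atm of NO = (1/2) × 0.956 = 0.4780 atm; available 1.12 atm, so NO is limiting.
P(O2) remaining = 1.12 − (1/2) × 0.956 = 0.6420 atm
P(gaseous products) = (2)/2 × 0.956 = 0.9560 atm
P_total at 617 °C = 0.6420 + 0.9560 = 1.598 atm
Scaling to 448 K: P = 1.598 × 448/890.15 = 0.8043 atm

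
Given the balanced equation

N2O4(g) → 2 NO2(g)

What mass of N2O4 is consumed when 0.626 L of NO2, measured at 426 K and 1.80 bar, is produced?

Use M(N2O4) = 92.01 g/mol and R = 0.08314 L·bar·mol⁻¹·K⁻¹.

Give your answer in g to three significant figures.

1.46 g

n(NO2) = PV/RT = (1.80 × 0.626) / (0.08314 × 426) = 0.03181 mol
n(N2O4) = (1/2) × 0.03181 = 0.01590 mol
m(N2O4) = 0.01590 × 92.01 = 1.463 g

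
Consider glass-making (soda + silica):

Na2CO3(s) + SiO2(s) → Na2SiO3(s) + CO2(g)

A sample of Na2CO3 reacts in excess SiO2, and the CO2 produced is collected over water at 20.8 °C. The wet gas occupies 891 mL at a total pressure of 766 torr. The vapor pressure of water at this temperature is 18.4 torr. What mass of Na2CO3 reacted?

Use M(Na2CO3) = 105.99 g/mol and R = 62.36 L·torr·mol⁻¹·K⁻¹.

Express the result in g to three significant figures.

P(CO2) = 766 − 18.4 = 747.6 torr
n(CO2) = PV/RT = (747.6 × 0.8910) / (62.36 × 293.95) = 0.03634 mol
n(Na2CO3) = (1/1) × 0.03634 = 0.03634 mol
m(Na2CO3) = 0.03634 × 105.99 = 3.852 g

3.85 g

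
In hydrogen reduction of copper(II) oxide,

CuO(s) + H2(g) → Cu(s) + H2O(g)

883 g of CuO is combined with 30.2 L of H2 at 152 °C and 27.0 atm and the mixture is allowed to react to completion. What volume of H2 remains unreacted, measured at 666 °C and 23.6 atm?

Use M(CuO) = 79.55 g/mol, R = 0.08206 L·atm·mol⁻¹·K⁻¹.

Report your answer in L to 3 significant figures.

n(CuO) = 883 / 79.55 = 11.10 mol
n(H2) = PV/RT = (27.0 × 30.2) / (0.08206 × 425.15) = 23.37 mol
For 11.10 mol CuO, stoichiometry requires (1/1) × 11.10 = 11.10 mol H2; 23.37 mol is available, so CuO is limiting.
n(H2) consumed = (1/1) × 11.10 = 11.10 mol; remaining = 23.37 − 11.10 = 12.27 mol
V(H2) = nRT/P = 12.27 × 0.08206 × 939.15 / 23.6 = 40.07 L

40.1 L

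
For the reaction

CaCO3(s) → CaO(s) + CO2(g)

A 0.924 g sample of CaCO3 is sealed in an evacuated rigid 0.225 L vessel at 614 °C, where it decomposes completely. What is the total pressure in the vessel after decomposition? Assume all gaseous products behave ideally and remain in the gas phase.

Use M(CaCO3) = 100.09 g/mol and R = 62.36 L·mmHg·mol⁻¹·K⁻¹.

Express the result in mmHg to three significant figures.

n(CaCO3) = 0.924 / 100.09 = 0.009232 mol
n(gas produced) = (1/1) × 0.009232 = 0.009232 mol
P = nRT/V = 0.009232 × 62.36 × 887.15 / 0.225 = 2270 mmHg

2270 mmHg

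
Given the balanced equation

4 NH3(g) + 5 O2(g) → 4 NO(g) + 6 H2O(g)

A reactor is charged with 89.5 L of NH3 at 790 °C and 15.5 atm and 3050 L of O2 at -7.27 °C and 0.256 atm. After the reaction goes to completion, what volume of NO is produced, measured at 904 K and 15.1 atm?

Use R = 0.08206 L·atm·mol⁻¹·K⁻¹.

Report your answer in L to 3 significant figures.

78.1 L

n(NH3) = PV/RT = (15.5 × 89.5) / (0.08206 × 1063.15) = 15.90 mol
n(O2) = PV/RT = (0.256 × 3050) / (0.08206 × 265.88) = 35.79 mol
For 15.90 mol NH3, stoichiometry requires (5/4) × 15.90 = 19.88 mol O2; 35.79 mol is available, so NH3 is limiting.
n(NO) = (4/4) × 15.90 = 15.90 mol
V(NO) = nRT/P = 15.90 × 0.08206 × 904 / 15.1 = 78.11 L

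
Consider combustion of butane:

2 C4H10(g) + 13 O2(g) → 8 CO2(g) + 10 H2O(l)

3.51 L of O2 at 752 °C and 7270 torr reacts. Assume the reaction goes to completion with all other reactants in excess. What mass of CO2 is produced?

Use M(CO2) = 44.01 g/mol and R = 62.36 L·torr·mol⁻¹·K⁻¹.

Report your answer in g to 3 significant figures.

n(O2) = PV/RT = (7270 × 3.51) / (62.36 × 1025.15) = 0.3992 mol
n(CO2) = (8/13) × 0.3992 = 0.2457 mol
m(CO2) = 0.2457 × 44.01 = 10.81 g

10.8 g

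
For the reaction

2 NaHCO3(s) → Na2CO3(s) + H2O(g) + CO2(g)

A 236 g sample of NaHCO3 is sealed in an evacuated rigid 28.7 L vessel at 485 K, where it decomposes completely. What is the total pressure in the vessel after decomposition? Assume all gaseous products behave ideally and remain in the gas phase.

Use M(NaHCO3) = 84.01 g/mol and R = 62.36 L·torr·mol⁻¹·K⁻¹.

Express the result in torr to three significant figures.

n(NaHCO3) = 236 / 84.01 = 2.809 mol
n(gas produced) = (2/2) × 2.809 = 2.809 mol
P = nRT/V = 2.809 × 62.36 × 485 / 28.7 = 2960 torr

2960 torr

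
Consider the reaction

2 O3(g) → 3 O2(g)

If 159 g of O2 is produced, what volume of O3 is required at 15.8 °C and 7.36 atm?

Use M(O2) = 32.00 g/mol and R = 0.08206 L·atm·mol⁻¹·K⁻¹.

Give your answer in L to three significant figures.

10.7 L

n(O2) = 159.0 / 32.00 = 4.969 mol
n(O3) = (2/3) × 4.969 = 3.313 mol
V = nRT/P = 3.313 × 0.08206 × 288.95 / 7.36 = 10.67 L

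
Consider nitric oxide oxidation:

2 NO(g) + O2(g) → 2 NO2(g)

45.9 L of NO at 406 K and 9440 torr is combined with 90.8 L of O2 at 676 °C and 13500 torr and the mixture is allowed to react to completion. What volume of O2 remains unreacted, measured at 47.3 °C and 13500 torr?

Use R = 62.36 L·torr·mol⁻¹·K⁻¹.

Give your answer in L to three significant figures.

18.0 L

n(NO) = PV/RT = (9440 × 45.9) / (62.36 × 406) = 17.11 mol
n(O2) = PV/RT = (13500 × 90.8) / (62.36 × 949.15) = 20.71 mol
For 17.11 mol NO, stoichiometry requires (1/2) × 17.11 = 8.555 mol O2; 20.71 mol is available, so NO is limiting.
n(O2) consumed = (1/2) × 17.11 = 8.555 mol; remaining = 20.71 − 8.555 = 12.16 mol
V(O2) = nRT/P = 12.16 × 62.36 × 320.45 / 13500 = 18.00 L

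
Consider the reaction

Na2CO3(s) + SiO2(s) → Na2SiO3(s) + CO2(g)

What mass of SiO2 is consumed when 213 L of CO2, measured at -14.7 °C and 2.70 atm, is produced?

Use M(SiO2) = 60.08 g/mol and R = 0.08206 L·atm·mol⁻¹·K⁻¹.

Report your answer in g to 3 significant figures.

1630 g

n(CO2) = PV/RT = (2.70 × 213) / (0.08206 × 258.45) = 27.12 mol
n(SiO2) = (1/1) × 27.12 = 27.12 mol
m(SiO2) = 27.12 × 60.08 = 1629 g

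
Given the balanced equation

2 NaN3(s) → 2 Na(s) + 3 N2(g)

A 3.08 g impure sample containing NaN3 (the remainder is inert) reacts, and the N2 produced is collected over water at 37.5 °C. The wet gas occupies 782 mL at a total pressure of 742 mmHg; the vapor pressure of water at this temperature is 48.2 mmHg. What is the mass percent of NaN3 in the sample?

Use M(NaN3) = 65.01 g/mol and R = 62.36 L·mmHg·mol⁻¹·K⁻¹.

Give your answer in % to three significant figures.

39.4 %

P(N2) = 742 − 48.2 = 693.8 mmHg
n(N2) = PV/RT = (693.8 × 0.7820) / (62.36 × 310.65) = 0.02801 mol
n(NaN3) = (2/3) × 0.02801 = 0.01867 mol
m(NaN3) = 0.01867 × 65.01 = 1.214 g
%NaN3 = 1.214 / 3.08 × 100 = 39.42%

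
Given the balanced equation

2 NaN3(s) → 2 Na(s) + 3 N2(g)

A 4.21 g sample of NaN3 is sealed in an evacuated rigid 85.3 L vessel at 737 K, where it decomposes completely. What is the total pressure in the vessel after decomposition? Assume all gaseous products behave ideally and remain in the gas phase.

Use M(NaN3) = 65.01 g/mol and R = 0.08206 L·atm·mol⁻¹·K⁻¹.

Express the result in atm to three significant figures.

0.0689 atm

n(NaN3) = 4.21 / 65.01 = 0.06476 mol
n(gas produced) = (3/2) × 0.06476 = 0.09714 mol
P = nRT/V = 0.09714 × 0.08206 × 737 / 85.3 = 0.06887 atm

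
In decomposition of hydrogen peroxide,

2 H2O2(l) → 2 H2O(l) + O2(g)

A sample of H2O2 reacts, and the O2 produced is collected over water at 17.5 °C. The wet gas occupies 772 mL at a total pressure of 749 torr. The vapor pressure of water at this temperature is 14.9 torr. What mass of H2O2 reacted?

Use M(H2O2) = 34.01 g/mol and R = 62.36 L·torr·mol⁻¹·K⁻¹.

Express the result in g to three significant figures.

P(O2) = 749 − 14.9 = 734.1 torr
n(O2) = PV/RT = (734.1 × 0.7720) / (62.36 × 290.65) = 0.03127 mol
n(H2O2) = (2/1) × 0.03127 = 0.06254 mol
m(H2O2) = 0.06254 × 34.01 = 2.127 g

2.13 g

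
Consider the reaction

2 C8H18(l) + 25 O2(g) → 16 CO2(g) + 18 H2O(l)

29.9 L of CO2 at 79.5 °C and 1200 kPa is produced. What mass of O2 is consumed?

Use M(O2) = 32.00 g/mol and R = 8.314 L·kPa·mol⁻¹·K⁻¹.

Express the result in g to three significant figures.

n(CO2) = PV/RT = (1200 × 29.9) / (8.314 × 352.65) = 12.24 mol
n(O2) = (25/16) × 12.24 = 19.12 mol
m(O2) = 19.12 × 32.00 = 611.8 g

612 g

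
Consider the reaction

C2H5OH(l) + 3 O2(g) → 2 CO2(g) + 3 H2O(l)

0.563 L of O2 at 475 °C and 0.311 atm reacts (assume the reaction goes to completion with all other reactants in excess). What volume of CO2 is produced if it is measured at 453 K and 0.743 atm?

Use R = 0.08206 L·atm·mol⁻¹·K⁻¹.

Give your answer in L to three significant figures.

0.0951 L

n(O2) = PV/RT = (0.311 × 0.563) / (0.08206 × 748.15) = 0.002852 mol
n(CO2) = (2/3) × 0.002852 = 0.001901 mol
V = nRT/P = 0.001901 × 0.08206 × 453 / 0.743 = 0.09511 L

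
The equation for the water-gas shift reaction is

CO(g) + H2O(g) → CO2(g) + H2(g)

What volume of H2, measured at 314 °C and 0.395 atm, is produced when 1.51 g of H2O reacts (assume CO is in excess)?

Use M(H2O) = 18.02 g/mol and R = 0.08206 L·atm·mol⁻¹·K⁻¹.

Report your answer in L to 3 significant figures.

10.2 L

n(H2O) = 1.510 / 18.02 = 0.08380 mol
n(H2) = (1/1) × 0.08380 = 0.08380 mol
V = nRT/P = 0.08380 × 0.08206 × 587.15 / 0.395 = 10.22 L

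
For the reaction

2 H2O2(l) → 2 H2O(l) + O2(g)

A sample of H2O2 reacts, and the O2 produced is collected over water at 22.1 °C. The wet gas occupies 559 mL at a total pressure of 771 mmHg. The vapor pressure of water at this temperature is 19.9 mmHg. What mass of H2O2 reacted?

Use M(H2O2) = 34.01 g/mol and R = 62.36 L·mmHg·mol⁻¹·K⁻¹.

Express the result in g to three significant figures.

1.55 g

P(O2) = 771 − 19.9 = 751.1 mmHg
n(O2) = PV/RT = (751.1 × 0.5590) / (62.36 × 295.25) = 0.02280 mol
n(H2O2) = (2/1) × 0.02280 = 0.04560 mol
m(H2O2) = 0.04560 × 34.01 = 1.551 g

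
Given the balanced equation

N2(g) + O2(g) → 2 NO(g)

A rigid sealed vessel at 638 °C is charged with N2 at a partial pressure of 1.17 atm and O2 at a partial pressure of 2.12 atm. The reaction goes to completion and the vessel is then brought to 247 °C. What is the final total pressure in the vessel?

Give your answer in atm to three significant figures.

1.88 atm

With V and T fixed, P_i ∝ n_i, so the mole ratios apply directly to partial pressures at 638 °C.
P(O2) required for 1.17 atm of N2 = (1/1) × 1.17 = 1.170 atm; available 2.12 atm, so N2 is limiting.
P(O2) remaining = 2.12 − (1/1) × 1.17 = 0.9500 atm
P(gaseous products) = (2)/1 × 1.17 = 2.340 atm
P_total at 638 °C = 0.9500 + 2.340 = 3.290 atm
Scaling to 247 °C: P = 3.290 × 520.15/911.15 = 1.878 atm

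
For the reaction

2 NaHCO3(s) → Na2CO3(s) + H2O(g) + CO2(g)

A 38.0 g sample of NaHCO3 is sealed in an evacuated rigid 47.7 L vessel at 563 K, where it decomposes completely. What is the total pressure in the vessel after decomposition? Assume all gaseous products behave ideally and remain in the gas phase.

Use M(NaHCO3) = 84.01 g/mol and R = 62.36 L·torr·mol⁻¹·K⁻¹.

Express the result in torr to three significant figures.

n(NaHCO3) = 38.0 / 84.01 = 0.4523 mol
n(gas produced) = (2/2) × 0.4523 = 0.4523 mol
P = nRT/V = 0.4523 × 62.36 × 563 / 47.7 = 332.9 torr

333 torr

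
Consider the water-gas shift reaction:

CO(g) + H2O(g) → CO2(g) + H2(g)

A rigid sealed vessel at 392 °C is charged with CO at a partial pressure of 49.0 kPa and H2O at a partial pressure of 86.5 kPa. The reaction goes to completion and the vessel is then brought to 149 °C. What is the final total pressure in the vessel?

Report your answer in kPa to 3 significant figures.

At constant V, partial pressures at 392 °C are proportional to moles, so apply stoichiometry directly to pressures.
P(H2O) required for 49.0 kPa of CO = (1/1) × 49.0 = 49.00 kPa; available 86.5 kPa, so CO is limiting.
P(H2O) remaining = 86.5 − (1/1) × 49.0 = 37.50 kPa
P(gaseous products) = (1+1)/1 × 49.0 = 98.00 kPa
P_total at 392 °C = 37.50 + 98.00 = 135.5 kPa
Scaling to 149 °C: P = 135.5 × 422.15/665.15 = 86.00 kPa

86.0 kPa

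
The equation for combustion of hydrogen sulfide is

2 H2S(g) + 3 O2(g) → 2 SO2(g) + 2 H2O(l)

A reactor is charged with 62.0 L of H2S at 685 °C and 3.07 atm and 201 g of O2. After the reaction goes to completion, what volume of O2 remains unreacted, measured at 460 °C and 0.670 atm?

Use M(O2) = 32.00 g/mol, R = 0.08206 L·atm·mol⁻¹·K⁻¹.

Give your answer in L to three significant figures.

n(H2S) = PV/RT = (3.07 × 62.0) / (0.08206 × 958.15) = 2.421 mol
n(O2) = 201 / 32.00 = 6.281 mol
For 2.421 mol H2S, stoichiometry requires (3/2) × 2.421 = 3.631 mol O2; 6.281 mol is available, so H2S is limiting.
n(O2) consumed = (3/2) × 2.421 = 3.631 mol; remaining = 6.281 − 3.631 = 2.650 mol
V(O2) = nRT/P = 2.650 × 0.08206 × 733.15 / 0.670 = 238.0 L

238 L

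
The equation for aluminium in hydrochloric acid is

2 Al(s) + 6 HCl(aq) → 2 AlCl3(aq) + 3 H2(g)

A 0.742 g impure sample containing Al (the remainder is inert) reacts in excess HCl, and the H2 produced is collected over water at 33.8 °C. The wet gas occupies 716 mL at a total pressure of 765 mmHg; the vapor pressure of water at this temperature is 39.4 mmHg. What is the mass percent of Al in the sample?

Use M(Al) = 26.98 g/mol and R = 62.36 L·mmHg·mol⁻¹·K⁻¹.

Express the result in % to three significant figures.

65.8 %

P(H2) = 765 − 39.4 = 725.6 mmHg
n(H2) = PV/RT = (725.6 × 0.7160) / (62.36 × 306.95) = 0.02714 mol
n(Al) = (2/3) × 0.02714 = 0.01809 mol
m(Al) = 0.01809 × 26.98 = 0.4881 g
%Al = 0.4881 / 0.742 × 100 = 65.78%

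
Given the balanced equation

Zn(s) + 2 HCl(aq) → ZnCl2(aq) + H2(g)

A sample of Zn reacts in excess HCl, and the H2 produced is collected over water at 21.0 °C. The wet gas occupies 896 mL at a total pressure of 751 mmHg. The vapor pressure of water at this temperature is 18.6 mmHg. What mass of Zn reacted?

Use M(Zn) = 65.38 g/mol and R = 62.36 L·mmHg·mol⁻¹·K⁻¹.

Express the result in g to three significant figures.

P(H2) = 751 − 18.6 = 732.4 mmHg
n(H2) = PV/RT = (732.4 × 0.8960) / (62.36 × 294.15) = 0.03578 mol
n(Zn) = (1/1) × 0.03578 = 0.03578 mol
m(Zn) = 0.03578 × 65.38 = 2.339 g

2.34 g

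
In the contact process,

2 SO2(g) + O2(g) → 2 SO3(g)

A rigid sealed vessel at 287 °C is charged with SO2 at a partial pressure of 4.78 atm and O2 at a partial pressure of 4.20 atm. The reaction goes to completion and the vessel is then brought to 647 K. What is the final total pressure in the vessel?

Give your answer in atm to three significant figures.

With V and T fixed, P_i ∝ n_i, so the mole ratios apply directly to partial pressures at 287 °C.
P(O2) required for 4.78 atm of SO2 = (1/2) × 4.78 = 2.390 atm; available 4.20 atm, so SO2 is limiting.
P(O2) remaining = 4.20 − (1/2) × 4.78 = 1.810 atm
P(gaseous products) = (2)/2 × 4.78 = 4.780 atm
P_total at 287 °C = 1.810 + 4.780 = 6.590 atm
Scaling to 647 K: P = 6.590 × 647/560.15 = 7.612 atm

7.61 atm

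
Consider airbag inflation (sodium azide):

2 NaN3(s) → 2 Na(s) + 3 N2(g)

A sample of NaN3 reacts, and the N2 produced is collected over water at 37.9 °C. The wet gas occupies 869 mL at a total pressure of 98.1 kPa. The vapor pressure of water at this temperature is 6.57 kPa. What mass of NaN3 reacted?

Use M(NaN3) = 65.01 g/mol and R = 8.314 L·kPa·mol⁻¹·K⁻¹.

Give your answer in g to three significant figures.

1.33 g

P(N2) = 98.1 − 6.57 = 91.53 kPa
n(N2) = PV/RT = (91.53 × 0.8690) / (8.314 × 311.05) = 0.03076 mol
n(NaN3) = (2/3) × 0.03076 = 0.02051 mol
m(NaN3) = 0.02051 × 65.01 = 1.333 g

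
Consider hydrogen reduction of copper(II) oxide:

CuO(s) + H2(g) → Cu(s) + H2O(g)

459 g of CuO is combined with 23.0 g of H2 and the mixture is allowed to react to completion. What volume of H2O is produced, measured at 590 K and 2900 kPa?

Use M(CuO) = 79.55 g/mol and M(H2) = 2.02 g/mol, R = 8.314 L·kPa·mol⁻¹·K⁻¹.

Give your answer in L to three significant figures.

n(CuO) = 459 / 79.55 = 5.770 mol
n(H2) = 23.0 / 2.02 = 11.39 mol
For 5.770 mol CuO, stoichiometry requires (1/1) × 5.770 = 5.770 mol H2; 11.39 mol is available, so CuO is limiting.
n(H2O) = (1/1) × 5.770 = 5.770 mol
V(H2O) = nRT/P = 5.770 × 8.314 × 590 / 2900 = 9.760 L

9.76 L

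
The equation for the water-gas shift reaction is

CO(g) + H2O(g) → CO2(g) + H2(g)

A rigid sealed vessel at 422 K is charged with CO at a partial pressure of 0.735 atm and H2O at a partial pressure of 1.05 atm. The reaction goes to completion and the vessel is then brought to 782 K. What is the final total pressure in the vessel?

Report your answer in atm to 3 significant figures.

3.31 atm

At constant V, partial pressures at 422 K are proportional to moles, so apply stoichiometry directly to pressures.
P(H2O) required for 0.735 atm of CO = (1/1) × 0.735 = 0.7350 atm; available 1.05 atm, so CO is limiting.
P(H2O) remaining = 1.05 − (1/1) × 0.735 = 0.3150 atm
P(gaseous products) = (1+1)/1 × 0.735 = 1.470 atm
P_total at 422 K = 0.3150 + 1.470 = 1.785 atm
Scaling to 782 K: P = 1.785 × 782/422 = 3.308 atm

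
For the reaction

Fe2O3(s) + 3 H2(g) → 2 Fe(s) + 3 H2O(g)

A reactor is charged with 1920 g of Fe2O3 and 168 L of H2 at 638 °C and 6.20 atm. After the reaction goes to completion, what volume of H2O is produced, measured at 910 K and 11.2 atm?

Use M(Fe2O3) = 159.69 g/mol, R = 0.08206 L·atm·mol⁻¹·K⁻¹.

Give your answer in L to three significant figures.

n(Fe2O3) = 1920 / 159.69 = 12.02 mol
n(H2) = PV/RT = (6.20 × 168) / (0.08206 × 911.15) = 13.93 mol
For 12.02 mol Fe2O3, stoichiometry requires (3/1) × 12.02 = 36.06 mol H2; 13.93 mol is available, so H2 is limiting.
n(H2O) = (3/3) × 13.93 = 13.93 mol
V(H2O) = nRT/P = 13.93 × 0.08206 × 910 / 11.2 = 92.88 L

92.9 L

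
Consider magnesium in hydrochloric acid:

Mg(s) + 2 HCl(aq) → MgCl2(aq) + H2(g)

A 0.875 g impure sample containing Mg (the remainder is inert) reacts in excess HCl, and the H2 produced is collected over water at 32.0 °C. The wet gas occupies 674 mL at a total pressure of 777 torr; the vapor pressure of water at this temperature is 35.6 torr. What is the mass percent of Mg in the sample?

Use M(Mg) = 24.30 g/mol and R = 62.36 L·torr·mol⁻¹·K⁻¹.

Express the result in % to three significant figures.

P(H2) = 777 − 35.6 = 741.4 torr
n(H2) = PV/RT = (741.4 × 0.6740) / (62.36 × 305.15) = 0.02626 mol
n(Mg) = (1/1) × 0.02626 = 0.02626 mol
m(Mg) = 0.02626 × 24.30 = 0.6381 g
%Mg = 0.6381 / 0.875 × 100 = 72.93%

72.9 %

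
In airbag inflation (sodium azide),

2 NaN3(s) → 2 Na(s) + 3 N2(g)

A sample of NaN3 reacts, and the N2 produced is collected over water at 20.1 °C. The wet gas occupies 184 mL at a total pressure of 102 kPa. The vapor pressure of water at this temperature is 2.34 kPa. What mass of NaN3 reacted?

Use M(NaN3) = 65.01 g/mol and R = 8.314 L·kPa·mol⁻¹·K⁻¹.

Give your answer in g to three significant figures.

0.326 g

P(N2) = 102 − 2.34 = 99.66 kPa
n(N2) = PV/RT = (99.66 × 0.1840) / (8.314 × 293.25) = 0.007521 mol
n(NaN3) = (2/3) × 0.007521 = 0.005014 mol
m(NaN3) = 0.005014 × 65.01 = 0.3260 g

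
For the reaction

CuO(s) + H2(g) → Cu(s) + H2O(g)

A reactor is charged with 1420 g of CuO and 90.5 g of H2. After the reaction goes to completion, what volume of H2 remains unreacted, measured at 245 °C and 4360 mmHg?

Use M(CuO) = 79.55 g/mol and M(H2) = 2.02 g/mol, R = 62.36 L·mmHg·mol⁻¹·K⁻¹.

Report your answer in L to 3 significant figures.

n(CuO) = 1420 / 79.55 = 17.85 mol
n(H2) = 90.5 / 2.02 = 44.80 mol
For 17.85 mol CuO, stoichiometry requires (1/1) × 17.85 = 17.85 mol H2; 44.80 mol is available, so CuO is limiting.
n(H2) consumed = (1/1) × 17.85 = 17.85 mol; remaining = 44.80 − 17.85 = 26.95 mol
V(H2) = nRT/P = 26.95 × 62.36 × 518.15 / 4360 = 199.7 L

200 L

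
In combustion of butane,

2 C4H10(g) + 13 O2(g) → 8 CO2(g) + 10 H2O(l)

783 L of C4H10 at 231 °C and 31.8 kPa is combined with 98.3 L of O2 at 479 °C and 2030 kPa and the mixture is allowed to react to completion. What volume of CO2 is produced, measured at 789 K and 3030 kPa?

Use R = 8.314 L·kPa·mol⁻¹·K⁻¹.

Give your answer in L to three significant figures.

n(C4H10) = PV/RT = (31.8 × 783) / (8.314 × 504.15) = 5.940 mol
n(O2) = PV/RT = (2030 × 98.3) / (8.314 × 752.15) = 31.91 mol
For 5.940 mol C4H10, stoichiometry requires (13/2) × 5.940 = 38.61 mol O2; 31.91 mol is available, so O2 is limiting.
n(CO2) = (8/13) × 31.91 = 19.64 mol
V(CO2) = nRT/P = 19.64 × 8.314 × 789 / 3030 = 42.52 L

42.5 L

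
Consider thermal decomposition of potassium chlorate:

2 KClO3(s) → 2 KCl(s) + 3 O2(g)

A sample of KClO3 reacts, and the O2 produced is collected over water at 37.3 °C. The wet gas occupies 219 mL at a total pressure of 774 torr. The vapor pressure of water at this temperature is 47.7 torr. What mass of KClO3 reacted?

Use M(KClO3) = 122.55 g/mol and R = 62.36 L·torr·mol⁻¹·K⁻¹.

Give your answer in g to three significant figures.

P(O2) = 774 − 47.7 = 726.3 torr
n(O2) = PV/RT = (726.3 × 0.2190) / (62.36 × 310.45) = 0.008216 mol
n(KClO3) = (2/3) × 0.008216 = 0.005477 mol
m(KClO3) = 0.005477 × 122.55 = 0.6712 g

0.671 g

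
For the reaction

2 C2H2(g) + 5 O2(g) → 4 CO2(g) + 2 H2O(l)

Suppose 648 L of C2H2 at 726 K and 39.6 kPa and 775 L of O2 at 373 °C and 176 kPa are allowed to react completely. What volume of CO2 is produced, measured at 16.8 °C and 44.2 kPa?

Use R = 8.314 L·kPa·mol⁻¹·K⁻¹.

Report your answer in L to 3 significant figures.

n(C2H2) = PV/RT = (39.6 × 648) / (8.314 × 726) = 4.251 mol
n(O2) = PV/RT = (176 × 775) / (8.314 × 646.15) = 25.39 mol
For 4.251 mol C2H2, stoichiometry requires (5/2) × 4.251 = 10.63 mol O2; 25.39 mol is available, so C2H2 is limiting.
n(CO2) = (4/2) × 4.251 = 8.502 mol
V(CO2) = nRT/P = 8.502 × 8.314 × 289.95 / 44.2 = 463.7 L

464 L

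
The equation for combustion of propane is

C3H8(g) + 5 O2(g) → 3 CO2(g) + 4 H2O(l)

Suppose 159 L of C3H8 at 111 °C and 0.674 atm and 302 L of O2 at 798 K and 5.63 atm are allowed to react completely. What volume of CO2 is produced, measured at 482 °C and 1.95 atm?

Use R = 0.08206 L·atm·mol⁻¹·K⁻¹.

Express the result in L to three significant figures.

324 L

n(C3H8) = PV/RT = (0.674 × 159) / (0.08206 × 384.15) = 3.400 mol
n(O2) = PV/RT = (5.63 × 302) / (0.08206 × 798) = 25.96 mol
For 3.400 mol C3H8, stoichiometry requires (5/1) × 3.400 = 17.00 mol O2; 25.96 mol is available, so C3H8 is limiting.
n(CO2) = (3/1) × 3.400 = 10.20 mol
V(CO2) = nRT/P = 10.20 × 0.08206 × 755.15 / 1.95 = 324.1 L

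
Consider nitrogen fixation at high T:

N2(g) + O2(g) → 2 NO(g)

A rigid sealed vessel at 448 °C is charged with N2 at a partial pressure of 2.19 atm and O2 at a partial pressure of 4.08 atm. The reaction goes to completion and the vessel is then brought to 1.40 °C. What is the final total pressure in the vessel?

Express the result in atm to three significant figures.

2.39 atm

At constant V, partial pressures at 448 °C are proportional to moles, so apply stoichiometry directly to pressures.
P(O2) required for 2.19 atm of N2 = (1/1) × 2.19 = 2.190 atm; available 4.08 atm, so N2 is limiting.
P(O2) remaining = 4.08 − (1/1) × 2.19 = 1.890 atm
P(gaseous products) = (2)/1 × 2.19 = 4.380 atm
P_total at 448 °C = 1.890 + 4.380 = 6.270 atm
Scaling to 1.40 °C: P = 6.270 × 274.55/721.15 = 2.387 atm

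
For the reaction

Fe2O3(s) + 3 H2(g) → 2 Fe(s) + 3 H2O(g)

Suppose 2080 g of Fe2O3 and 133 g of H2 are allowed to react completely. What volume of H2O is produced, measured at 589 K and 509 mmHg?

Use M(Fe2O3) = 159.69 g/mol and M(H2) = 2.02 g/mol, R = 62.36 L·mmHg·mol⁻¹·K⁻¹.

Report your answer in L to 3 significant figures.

2820 L

n(Fe2O3) = 2080 / 159.69 = 13.03 mol
n(H2) = 133 / 2.02 = 65.84 mol
For 13.03 mol Fe2O3, stoichiometry requires (3/1) × 13.03 = 39.09 mol H2; 65.84 mol is available, so Fe2O3 is limiting.
n(H2O) = (3/1) × 13.03 = 39.09 mol
V(H2O) = nRT/P = 39.09 × 62.36 × 589 / 509 = 2821 L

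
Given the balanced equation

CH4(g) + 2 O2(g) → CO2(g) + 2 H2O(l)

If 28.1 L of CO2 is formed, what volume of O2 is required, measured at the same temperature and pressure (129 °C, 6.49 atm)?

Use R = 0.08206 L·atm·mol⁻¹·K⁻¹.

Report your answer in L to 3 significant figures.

56.2 L

At constant T and P, gas volumes are in the mole ratio: V(O2) = (2/1) × 28.1 = 56.20 L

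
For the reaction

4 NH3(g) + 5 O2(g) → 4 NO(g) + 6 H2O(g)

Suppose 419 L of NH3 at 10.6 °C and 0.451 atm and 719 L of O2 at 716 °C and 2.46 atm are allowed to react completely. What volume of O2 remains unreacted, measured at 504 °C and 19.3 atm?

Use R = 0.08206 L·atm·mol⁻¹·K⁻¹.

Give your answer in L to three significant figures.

38.5 L

n(NH3) = PV/RT = (0.451 × 419) / (0.08206 × 283.75) = 8.116 mol
n(O2) = PV/RT = (2.46 × 719) / (0.08206 × 989.15) = 21.79 mol
For 8.116 mol NH3, stoichiometry requires (5/4) × 8.116 = 10.14 mol O2; 21.79 mol is available, so NH3 is limiting.
n(O2) consumed = (5/4) × 8.116 = 10.14 mol; remaining = 21.79 − 10.14 = 11.65 mol
V(O2) = nRT/P = 11.65 × 0.08206 × 777.15 / 19.3 = 38.50 L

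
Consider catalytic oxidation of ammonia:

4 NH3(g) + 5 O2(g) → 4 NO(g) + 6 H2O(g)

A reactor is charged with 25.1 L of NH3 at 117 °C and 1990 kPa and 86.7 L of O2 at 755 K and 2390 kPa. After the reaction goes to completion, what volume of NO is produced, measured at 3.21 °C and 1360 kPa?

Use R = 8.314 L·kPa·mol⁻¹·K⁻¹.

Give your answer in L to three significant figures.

n(NH3) = PV/RT = (1990 × 25.1) / (8.314 × 390.15) = 15.40 mol
n(O2) = PV/RT = (2390 × 86.7) / (8.314 × 755) = 33.01 mol
For 15.40 mol NH3, stoichiometry requires (5/4) × 15.40 = 19.25 mol O2; 33.01 mol is available, so NH3 is limiting.
n(NO) = (4/4) × 15.40 = 15.40 mol
V(NO) = nRT/P = 15.40 × 8.314 × 276.36 / 1360 = 26.02 L

26.0 L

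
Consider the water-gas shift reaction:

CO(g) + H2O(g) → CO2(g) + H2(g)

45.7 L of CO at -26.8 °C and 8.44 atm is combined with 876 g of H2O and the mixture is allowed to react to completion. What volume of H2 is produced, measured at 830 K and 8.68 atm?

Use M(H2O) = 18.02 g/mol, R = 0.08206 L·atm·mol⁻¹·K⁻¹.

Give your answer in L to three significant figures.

n(CO) = PV/RT = (8.44 × 45.7) / (0.08206 × 246.35) = 19.08 mol
n(H2O) = 876 / 18.02 = 48.61 mol
For 19.08 mol CO, stoichiometry requires (1/1) × 19.08 = 19.08 mol H2O; 48.61 mol is available, so CO is limiting.
n(H2) = (1/1) × 19.08 = 19.08 mol
V(H2) = nRT/P = 19.08 × 0.08206 × 830 / 8.68 = 149.7 L

150 L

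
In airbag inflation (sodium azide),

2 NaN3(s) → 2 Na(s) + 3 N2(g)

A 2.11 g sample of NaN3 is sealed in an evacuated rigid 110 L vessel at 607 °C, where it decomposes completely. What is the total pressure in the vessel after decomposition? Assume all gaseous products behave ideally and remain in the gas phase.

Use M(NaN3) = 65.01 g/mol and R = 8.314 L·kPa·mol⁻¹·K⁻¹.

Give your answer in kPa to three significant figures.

n(NaN3) = 2.11 / 65.01 = 0.03246 mol
n(gas produced) = (3/2) × 0.03246 = 0.04869 mol
P = nRT/V = 0.04869 × 8.314 × 880.15 / 110 = 3.239 kPa

3.24 kPa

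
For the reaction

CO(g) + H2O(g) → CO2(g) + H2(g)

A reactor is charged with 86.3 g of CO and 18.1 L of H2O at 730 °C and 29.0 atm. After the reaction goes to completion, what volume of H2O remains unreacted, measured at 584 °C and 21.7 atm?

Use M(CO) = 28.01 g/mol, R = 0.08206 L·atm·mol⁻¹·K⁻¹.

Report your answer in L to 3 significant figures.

10.7 L

n(CO) = 86.3 / 28.01 = 3.081 mol
n(H2O) = PV/RT = (29.0 × 18.1) / (0.08206 × 1003.15) = 6.376 mol
For 3.081 mol CO, stoichiometry requires (1/1) × 3.081 = 3.081 mol H2O; 6.376 mol is available, so CO is limiting.
n(H2O) consumed = (1/1) × 3.081 = 3.081 mol; remaining = 6.376 − 3.081 = 3.295 mol
V(H2O) = nRT/P = 3.295 × 0.08206 × 857.15 / 21.7 = 10.68 L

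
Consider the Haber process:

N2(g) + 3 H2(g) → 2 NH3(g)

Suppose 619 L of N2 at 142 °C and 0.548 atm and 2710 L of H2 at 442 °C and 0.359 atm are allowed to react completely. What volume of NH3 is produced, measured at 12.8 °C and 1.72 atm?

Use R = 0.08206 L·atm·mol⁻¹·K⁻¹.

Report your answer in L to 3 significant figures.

n(N2) = PV/RT = (0.548 × 619) / (0.08206 × 415.15) = 9.957 mol
n(H2) = PV/RT = (0.359 × 2710) / (0.08206 × 715.15) = 16.58 mol
For 9.957 mol N2, stoichiometry requires (3/1) × 9.957 = 29.87 mol H2; 16.58 mol is available, so H2 is limiting.
n(NH3) = (2/3) × 16.58 = 11.05 mol
V(NH3) = nRT/P = 11.05 × 0.08206 × 285.95 / 1.72 = 150.7 L

151 L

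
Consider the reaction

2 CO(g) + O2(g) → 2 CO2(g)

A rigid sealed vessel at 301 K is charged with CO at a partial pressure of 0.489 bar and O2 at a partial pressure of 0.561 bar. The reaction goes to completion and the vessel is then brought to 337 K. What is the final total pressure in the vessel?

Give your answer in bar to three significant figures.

At constant V, partial pressures at 301 K are proportional to moles, so apply stoichiometry directly to pressures.
P(O2) required for 0.489 bar of CO = (1/2) × 0.489 = 0.2445 bar; available 0.561 bar, so CO is limiting.
P(O2) remaining = 0.561 − (1/2) × 0.489 = 0.3165 bar
P(gaseous products) = (2)/2 × 0.489 = 0.4890 bar
P_total at 301 K = 0.3165 + 0.4890 = 0.8055 bar
Scaling to 337 K: P = 0.8055 × 337/301 = 0.9018 bar

0.902 bar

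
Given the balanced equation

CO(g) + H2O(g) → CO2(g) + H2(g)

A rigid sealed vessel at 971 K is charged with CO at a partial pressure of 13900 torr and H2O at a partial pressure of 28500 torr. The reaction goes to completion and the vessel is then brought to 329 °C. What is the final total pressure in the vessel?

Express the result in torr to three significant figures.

At constant V, partial pressures at 971 K are proportional to moles, so apply stoichiometry directly to pressures.
P(H2O) required for 13900 torr of CO = (1/1) × 13900 = 13900 torr; available 28500 torr, so CO is limiting.
P(H2O) remaining = 28500 − (1/1) × 13900 = 14600 torr
P(gaseous products) = (1+1)/1 × 13900 = 27800 torr
P_total at 971 K = 14600 + 27800 = 42400 torr
Scaling to 329 °C: P = 42400 × 602.15/971 = 26290 torr

26300 torr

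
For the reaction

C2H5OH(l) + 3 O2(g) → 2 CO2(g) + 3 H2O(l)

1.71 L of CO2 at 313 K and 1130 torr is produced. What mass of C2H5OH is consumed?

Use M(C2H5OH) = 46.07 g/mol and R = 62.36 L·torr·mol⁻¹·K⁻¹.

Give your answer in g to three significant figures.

n(CO2) = PV/RT = (1130 × 1.71) / (62.36 × 313) = 0.09900 mol
n(C2H5OH) = (1/2) × 0.09900 = 0.04950 mol
m(C2H5OH) = 0.04950 × 46.07 = 2.280 g

2.28 g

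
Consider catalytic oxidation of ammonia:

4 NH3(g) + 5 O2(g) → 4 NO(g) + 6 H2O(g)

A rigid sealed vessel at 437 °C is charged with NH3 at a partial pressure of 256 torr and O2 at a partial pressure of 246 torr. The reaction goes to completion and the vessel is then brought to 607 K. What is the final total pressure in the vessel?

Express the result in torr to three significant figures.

471 torr

With V and T fixed, P_i ∝ n_i, so the mole ratios apply directly to partial pressures at 437 °C.
P(O2) required for 256 torr of NH3 = (5/4) × 256 = 320.0 torr; available 246 torr, so O2 is limiting.
P(NH3) remaining = 256 − (4/5) × 246 = 59.20 torr
P(gaseous products) = (4+6)/5 × 246 = 492.0 torr
P_total at 437 °C = 59.20 + 492.0 = 551.2 torr
Scaling to 607 K: P = 551.2 × 607/710.15 = 471.1 torr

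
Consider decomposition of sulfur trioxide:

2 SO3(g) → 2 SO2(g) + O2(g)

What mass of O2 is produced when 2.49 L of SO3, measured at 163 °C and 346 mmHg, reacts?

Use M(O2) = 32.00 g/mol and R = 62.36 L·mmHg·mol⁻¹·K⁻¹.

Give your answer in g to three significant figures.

0.507 g

n(SO3) = PV/RT = (346 × 2.49) / (62.36 × 436.15) = 0.03168 mol
n(O2) = (1/2) × 0.03168 = 0.01584 mol
m(O2) = 0.01584 × 32.00 = 0.5069 g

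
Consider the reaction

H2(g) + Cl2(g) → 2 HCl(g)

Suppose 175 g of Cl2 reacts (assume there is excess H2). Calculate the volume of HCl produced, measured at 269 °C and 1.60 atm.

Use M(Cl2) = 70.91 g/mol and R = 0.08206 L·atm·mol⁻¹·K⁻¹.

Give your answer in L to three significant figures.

n(Cl2) = 175.0 / 70.91 = 2.468 mol
n(HCl) = (2/1) × 2.468 = 4.936 mol
V = nRT/P = 4.936 × 0.08206 × 542.15 / 1.60 = 137.2 L

137 L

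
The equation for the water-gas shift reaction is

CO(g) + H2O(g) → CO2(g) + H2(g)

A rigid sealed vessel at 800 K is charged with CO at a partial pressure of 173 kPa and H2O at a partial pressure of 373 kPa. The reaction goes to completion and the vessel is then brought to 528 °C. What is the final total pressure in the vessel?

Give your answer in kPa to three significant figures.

547 kPa

Because the vessel is rigid and T is held at 800 K, work the stoichiometry in partial pressures (P_i = n_iRT/V).
P(H2O) required for 173 kPa of CO = (1/1) × 173 = 173.0 kPa; available 373 kPa, so CO is limiting.
P(H2O) remaining = 373 − (1/1) × 173 = 200.0 kPa
P(gaseous products) = (1+1)/1 × 173 = 346.0 kPa
P_total at 800 K = 200.0 + 346.0 = 546.0 kPa
Scaling to 528 °C: P = 546.0 × 801.15/800 = 546.8 kPa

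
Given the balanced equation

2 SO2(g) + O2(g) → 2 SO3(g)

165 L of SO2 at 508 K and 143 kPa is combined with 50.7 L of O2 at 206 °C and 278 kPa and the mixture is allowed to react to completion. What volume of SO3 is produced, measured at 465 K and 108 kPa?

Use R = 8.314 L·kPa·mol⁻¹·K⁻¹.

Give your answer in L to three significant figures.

200 L

n(SO2) = PV/RT = (143 × 165) / (8.314 × 508) = 5.587 mol
n(O2) = PV/RT = (278 × 50.7) / (8.314 × 479.15) = 3.538 mol
For 5.587 mol SO2, stoichiometry requires (1/2) × 5.587 = 2.793 mol O2; 3.538 mol is available, so SO2 is limiting.
n(SO3) = (2/2) × 5.587 = 5.587 mol
V(SO3) = nRT/P = 5.587 × 8.314 × 465 / 108 = 200.0 L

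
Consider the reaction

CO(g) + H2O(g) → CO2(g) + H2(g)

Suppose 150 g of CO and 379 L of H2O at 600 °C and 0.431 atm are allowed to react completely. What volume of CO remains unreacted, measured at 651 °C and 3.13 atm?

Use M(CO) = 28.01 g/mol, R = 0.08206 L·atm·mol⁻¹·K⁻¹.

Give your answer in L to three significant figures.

74.5 L

n(CO) = 150 / 28.01 = 5.355 mol
n(H2O) = PV/RT = (0.431 × 379) / (0.08206 × 873.15) = 2.280 mol
For 5.355 mol CO, stoichiometry requires (1/1) × 5.355 = 5.355 mol H2O; 2.280 mol is available, so H2O is limiting.
n(CO) consumed = (1/1) × 2.280 = 2.280 mol; remaining = 5.355 − 2.280 = 3.075 mol
V(CO) = nRT/P = 3.075 × 0.08206 × 924.15 / 3.13 = 74.50 L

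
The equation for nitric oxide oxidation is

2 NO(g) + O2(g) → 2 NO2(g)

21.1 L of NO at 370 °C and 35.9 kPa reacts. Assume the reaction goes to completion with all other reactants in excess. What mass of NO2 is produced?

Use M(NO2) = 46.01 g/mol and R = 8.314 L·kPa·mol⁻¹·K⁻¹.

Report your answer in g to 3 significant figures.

6.52 g

n(NO) = PV/RT = (35.9 × 21.1) / (8.314 × 643.15) = 0.1417 mol
n(NO2) = (2/2) × 0.1417 = 0.1417 mol
m(NO2) = 0.1417 × 46.01 = 6.520 g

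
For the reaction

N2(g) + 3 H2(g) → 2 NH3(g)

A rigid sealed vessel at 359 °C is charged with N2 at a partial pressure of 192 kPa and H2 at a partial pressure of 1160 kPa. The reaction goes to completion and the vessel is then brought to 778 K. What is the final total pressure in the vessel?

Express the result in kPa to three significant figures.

1190 kPa

At constant V, partial pressures at 359 °C are proportional to moles, so apply stoichiometry directly to pressures.
P(H2) required for 192 kPa of N2 = (3/1) × 192 = 576.0 kPa; available 1160 kPa, so N2 is limiting.
P(H2) remaining = 1160 − (3/1) × 192 = 584.0 kPa
P(gaseous products) = (2)/1 × 192 = 384.0 kPa
P_total at 359 °C = 584.0 + 384.0 = 968.0 kPa
Scaling to 778 K: P = 968.0 × 778/632.15 = 1191 kPa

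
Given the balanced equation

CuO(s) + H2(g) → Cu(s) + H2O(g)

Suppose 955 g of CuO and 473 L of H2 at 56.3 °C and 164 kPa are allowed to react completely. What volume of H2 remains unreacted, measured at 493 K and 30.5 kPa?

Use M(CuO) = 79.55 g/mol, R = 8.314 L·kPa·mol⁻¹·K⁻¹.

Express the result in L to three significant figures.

n(CuO) = 955 / 79.55 = 12.01 mol
n(H2) = PV/RT = (164 × 473) / (8.314 × 329.45) = 28.32 mol
For 12.01 mol CuO, stoichiometry requires (1/1) × 12.01 = 12.01 mol H2; 28.32 mol is available, so CuO is limiting.
n(H2) consumed = (1/1) × 12.01 = 12.01 mol; remaining = 28.32 − 12.01 = 16.31 mol
V(H2) = nRT/P = 16.31 × 8.314 × 493 / 30.5 = 2192 L

2190 L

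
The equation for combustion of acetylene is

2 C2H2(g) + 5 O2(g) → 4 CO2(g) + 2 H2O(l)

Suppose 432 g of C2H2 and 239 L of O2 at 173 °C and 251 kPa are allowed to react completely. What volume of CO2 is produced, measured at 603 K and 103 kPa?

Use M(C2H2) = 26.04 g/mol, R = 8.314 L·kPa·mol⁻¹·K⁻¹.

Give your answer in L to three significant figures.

630 L

n(C2H2) = 432 / 26.04 = 16.59 mol
n(O2) = PV/RT = (251 × 239) / (8.314 × 446.15) = 16.17 mol
For 16.59 mol C2H2, stoichiometry requires (5/2) × 16.59 = 41.48 mol O2; 16.17 mol is available, so O2 is limiting.
n(CO2) = (4/5) × 16.17 = 12.94 mol
V(CO2) = nRT/P = 12.94 × 8.314 × 603 / 103 = 629.8 L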